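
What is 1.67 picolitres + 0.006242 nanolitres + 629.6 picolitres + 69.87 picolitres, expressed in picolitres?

707.382 picolitres

In picolitres:
  1.67 picolitres → 1.67
  0.006242 nanolitres = 0.006242 × 10^3 picolitres = 6.242
  629.6 picolitres → 629.6
  69.87 picolitres → 69.87
Sum: 1.67 + 6.242 + 629.6 + 69.87 = 707.382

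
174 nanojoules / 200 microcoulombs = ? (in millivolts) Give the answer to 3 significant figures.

0.870 millivolts

(174 × 10^-9) / (200 × 10^-6) = 0.87 × 10^-3 V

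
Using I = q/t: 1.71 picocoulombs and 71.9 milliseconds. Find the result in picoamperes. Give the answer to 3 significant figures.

(1.71 × 10^-12) / (71.9 × 10^-3) = 0.023783 × 10^-9 A

23.8 picoamperes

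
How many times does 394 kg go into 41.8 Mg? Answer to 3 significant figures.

106

(41.8e6) / (394e3) = 0.1061e3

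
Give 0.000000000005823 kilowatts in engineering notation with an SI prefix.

5.823 nanowatts

= 5.823e-9 watts; 1e-9 is nano.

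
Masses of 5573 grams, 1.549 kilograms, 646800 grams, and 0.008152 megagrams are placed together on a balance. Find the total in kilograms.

In kilograms:
  5573 grams = 5573 × 10^-3 kilograms = 5.573
  1.549 kilograms → 1.549
  646800 grams = 646800 × 10^-3 kilograms = 646.8
  0.008152 megagrams = 0.008152 × 10^3 kilograms = 8.152
Sum: 5.573 + 1.549 + 646.8 + 8.152 = 662.074

662.074 kilograms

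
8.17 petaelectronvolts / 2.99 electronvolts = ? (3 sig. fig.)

2730000000000000

(8.17e15) / (2.99) = 2.732e15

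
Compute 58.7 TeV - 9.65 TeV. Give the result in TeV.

In TeV:
  58.7 TeV → 58.7
  9.65 TeV → 9.65
Difference: 58.7 - 9.65 = 49.05

49.05 TeV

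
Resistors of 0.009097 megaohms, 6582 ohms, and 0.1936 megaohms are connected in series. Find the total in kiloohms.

In kiloohms:
  0.009097 megaohms = 0.009097e3 kiloohms = 9.097
  6582 ohms = 6582e-3 kiloohms = 6.582
  0.1936 megaohms = 0.1936e3 kiloohms = 193.6
Sum: 9.097 + 6.582 + 193.6 = 209.279

209.279 kiloohms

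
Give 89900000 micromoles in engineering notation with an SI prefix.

= 89.9 moles; mantissa already in [1, 1000).

89.9 moles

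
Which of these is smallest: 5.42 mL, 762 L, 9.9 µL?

9.9 µL

5.42 mL = 0.00542 L
762 L = 762 L
9.9 µL = 0.0000099 L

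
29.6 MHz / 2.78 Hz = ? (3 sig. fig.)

(29.6 × 10^6) / (2.78) = 10.65 × 10^6

10600000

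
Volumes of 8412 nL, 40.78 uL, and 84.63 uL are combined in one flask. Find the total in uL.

In uL:
  8412 nL = 8412e-3 uL = 8.412
  40.78 uL → 40.78
  84.63 uL → 84.63
Sum: 8.412 + 40.78 + 84.63 = 133.822

133.822 uL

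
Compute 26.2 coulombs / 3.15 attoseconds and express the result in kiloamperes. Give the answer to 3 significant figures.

8320000000000000 kiloamperes

(26.2) / (3.15 × 10⁻¹⁸) = 8.3175 × 10¹⁸ A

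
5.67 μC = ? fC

5670000000 fC

micro = 10⁻⁶, femto = 10⁻¹⁵; factor is 10⁹.
5.67 × 10⁹ = 5670000000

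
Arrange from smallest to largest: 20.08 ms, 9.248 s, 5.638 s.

20.08 ms < 5.638 s < 9.248 s

20.08 ms = 0.02008 s
9.248 s = 9.248 s
5.638 s = 5.638 s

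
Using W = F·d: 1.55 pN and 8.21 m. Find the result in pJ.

12.7255 pJ

1.55 × 10^-12 × 8.21 = 12.7255 × 10^-12 J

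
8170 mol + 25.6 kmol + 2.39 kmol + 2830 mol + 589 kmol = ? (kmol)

In kmol:
  8170 mol = 8170 × 10⁻³ kmol = 8.17
  25.6 kmol → 25.6
  2.39 kmol → 2.39
  2830 mol = 2830 × 10⁻³ kmol = 2.83
  589 kmol → 589
Sum: 8.17 + 25.6 + 2.39 + 2.83 + 589 = 627.99

627.99 kmol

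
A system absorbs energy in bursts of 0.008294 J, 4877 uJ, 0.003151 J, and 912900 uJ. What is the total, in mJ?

In mJ:
  0.008294 J = 0.008294 × 10³ mJ = 8.294
  4877 uJ = 4877 × 10⁻³ mJ = 4.877
  0.003151 J = 0.003151 × 10³ mJ = 3.151
  912900 uJ = 912900 × 10⁻³ mJ = 912.9
Sum: 8.294 + 4.877 + 3.151 + 912.9 = 929.222

929.222 mJ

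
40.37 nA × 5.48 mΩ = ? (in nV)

40.37 × 10⁻⁹ × 5.48 × 10⁻³ = 221.2276 × 10⁻¹² V

0.2212276 nV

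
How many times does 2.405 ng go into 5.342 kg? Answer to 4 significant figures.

(5.342 × 10³) / (2.405 × 10⁻⁹) = 2.2212 × 10¹²

2221000000000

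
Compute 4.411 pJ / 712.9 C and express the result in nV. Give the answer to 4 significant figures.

(4.411 × 10⁻¹²) / (712.9) = 0.0061874 × 10⁻¹² V

0.000006187 nV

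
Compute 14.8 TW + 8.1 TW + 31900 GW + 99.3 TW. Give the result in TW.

154.1 TW

In TW:
  14.8 TW → 14.8
  8.1 TW → 8.1
  31900 GW = 31900e-3 TW = 31.9
  99.3 TW → 99.3
Sum: 14.8 + 8.1 + 31.9 + 99.3 = 154.1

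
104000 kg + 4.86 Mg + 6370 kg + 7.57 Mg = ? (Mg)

In Mg:
  104000 kg = 104000 × 10^-3 Mg = 104
  4.86 Mg → 4.86
  6370 kg = 6370 × 10^-3 Mg = 6.37
  7.57 Mg → 7.57
Sum: 104 + 4.86 + 6.37 + 7.57 = 122.8

122.8 Mg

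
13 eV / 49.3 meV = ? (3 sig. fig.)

264

(13) / (49.3 × 10^-3) = 0.2637 × 10^3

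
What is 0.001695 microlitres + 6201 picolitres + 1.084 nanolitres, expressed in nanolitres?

In nanolitres:
  0.001695 microlitres = 0.001695 × 10³ nanolitres = 1.695
  6201 picolitres = 6201 × 10⁻³ nanolitres = 6.201
  1.084 nanolitres → 1.084
Sum: 1.695 + 6.201 + 1.084 = 8.98

8.98 nanolitres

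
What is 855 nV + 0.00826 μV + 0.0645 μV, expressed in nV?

927.76 nV

In nV:
  855 nV → 855
  0.00826 μV = 0.00826 × 10³ nV = 8.26
  0.0645 μV = 0.0645 × 10³ nV = 64.5
Sum: 855 + 8.26 + 64.5 = 927.76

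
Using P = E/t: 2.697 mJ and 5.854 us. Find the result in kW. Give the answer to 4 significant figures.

0.4607 kW

(2.697 × 10^-3) / (5.854 × 10^-6) = 0.460711 × 10^3 W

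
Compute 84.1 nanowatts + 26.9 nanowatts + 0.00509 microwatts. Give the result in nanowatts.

116.09 nanowatts

In nanowatts:
  84.1 nanowatts → 84.1
  26.9 nanowatts → 26.9
  0.00509 microwatts = 0.00509 × 10³ nanowatts = 5.09
Sum: 84.1 + 26.9 + 5.09 = 116.09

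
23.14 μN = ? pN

23140000 pN

micro = 10⁻⁶, pico = 10⁻¹²; factor is 10⁶.
23.14 × 10⁶ = 23140000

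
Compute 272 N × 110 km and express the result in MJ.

29.92 MJ

272 × 110 × 10^3 = 29920 × 10^3 J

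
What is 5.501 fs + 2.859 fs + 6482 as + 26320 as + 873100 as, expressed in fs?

In fs:
  5.501 fs → 5.501
  2.859 fs → 2.859
  6482 as = 6482 × 10^-3 fs = 6.482
  26320 as = 26320 × 10^-3 fs = 26.32
  873100 as = 873100 × 10^-3 fs = 873.1
Sum: 5.501 + 2.859 + 6.482 + 26.32 + 873.1 = 914.262

914.262 fs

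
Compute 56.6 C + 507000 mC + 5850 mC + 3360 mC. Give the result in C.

572.81 C

In C:
  56.6 C → 56.6
  507000 mC = 507000 × 10⁻³ C = 507
  5850 mC = 5850 × 10⁻³ C = 5.85
  3360 mC = 3360 × 10⁻³ C = 3.36
Sum: 56.6 + 507 + 5.85 + 3.36 = 572.81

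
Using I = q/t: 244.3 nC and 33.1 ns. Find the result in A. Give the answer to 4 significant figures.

(244.3 × 10^-9) / (33.1 × 10^-9) = 7.38066 A

7.381 A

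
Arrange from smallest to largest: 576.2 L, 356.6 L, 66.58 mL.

576.2 L = 576.2 L
356.6 L = 356.6 L
66.58 mL = 0.06658 L

66.58 mL < 356.6 L < 576.2 L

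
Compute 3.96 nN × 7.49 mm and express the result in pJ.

29.6604 pJ

3.96 × 10⁻⁹ × 7.49 × 10⁻³ = 29.6604 × 10⁻¹² J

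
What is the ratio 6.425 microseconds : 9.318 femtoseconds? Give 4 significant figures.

(6.425 × 10^-6) / (9.318 × 10^-15) = 0.68953 × 10^9

689500000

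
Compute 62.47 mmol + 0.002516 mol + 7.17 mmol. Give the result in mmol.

72.156 mmol

In mmol:
  62.47 mmol → 62.47
  0.002516 mol = 0.002516e3 mmol = 2.516
  7.17 mmol → 7.17
Sum: 62.47 + 2.516 + 7.17 = 72.156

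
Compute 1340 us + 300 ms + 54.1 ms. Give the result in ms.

In ms:
  1340 us = 1340e-3 ms = 1.34
  300 ms → 300
  54.1 ms → 54.1
Sum: 1.34 + 300 + 54.1 = 355.44

355.44 ms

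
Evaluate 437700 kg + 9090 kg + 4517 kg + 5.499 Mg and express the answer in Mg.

In Mg:
  437700 kg = 437700e-3 Mg = 437.7
  9090 kg = 9090e-3 Mg = 9.09
  4517 kg = 4517e-3 Mg = 4.517
  5.499 Mg → 5.499
Sum: 437.7 + 9.09 + 4.517 + 5.499 = 456.806

456.806 Mg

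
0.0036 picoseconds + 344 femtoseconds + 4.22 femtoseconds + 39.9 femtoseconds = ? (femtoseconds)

In femtoseconds:
  0.0036 picoseconds = 0.0036e3 femtoseconds = 3.6
  344 femtoseconds → 344
  4.22 femtoseconds → 4.22
  39.9 femtoseconds → 39.9
Sum: 3.6 + 344 + 4.22 + 39.9 = 391.72

391.72 femtoseconds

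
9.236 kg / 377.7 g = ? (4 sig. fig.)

24.45

(9.236e3) / (377.7) = 0.024453e3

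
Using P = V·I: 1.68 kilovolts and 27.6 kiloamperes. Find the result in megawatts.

1.68 × 10^3 × 27.6 × 10^3 = 46.368 × 10^6 W

46.368 megawatts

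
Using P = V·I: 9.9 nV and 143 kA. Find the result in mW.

1.4157 mW

9.9e-9 × 143e3 = 1415.7e-6 W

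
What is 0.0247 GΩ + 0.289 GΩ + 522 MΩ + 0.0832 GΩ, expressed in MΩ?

918.9 MΩ

In MΩ:
  0.0247 GΩ = 0.0247e3 MΩ = 24.7
  0.289 GΩ = 0.289e3 MΩ = 289
  522 MΩ → 522
  0.0832 GΩ = 0.0832e3 MΩ = 83.2
Sum: 24.7 + 289 + 522 + 83.2 = 918.9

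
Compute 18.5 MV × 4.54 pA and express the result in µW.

18.5 × 10^6 × 4.54 × 10^-12 = 83.99 × 10^-6 W

83.99 µW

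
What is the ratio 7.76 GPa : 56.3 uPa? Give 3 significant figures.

(7.76e9) / (56.3e-6) = 0.1378e15

138000000000000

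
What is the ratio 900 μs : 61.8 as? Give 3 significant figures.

14600000000000

(900 × 10⁻⁶) / (61.8 × 10⁻¹⁸) = 14.56 × 10¹²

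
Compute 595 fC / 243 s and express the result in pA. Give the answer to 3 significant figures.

0.00245 pA

(595 × 10^-15) / (243) = 2.4486 × 10^-15 A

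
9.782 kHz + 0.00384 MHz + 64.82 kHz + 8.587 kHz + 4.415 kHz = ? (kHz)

In kHz:
  9.782 kHz → 9.782
  0.00384 MHz = 0.00384 × 10^3 kHz = 3.84
  64.82 kHz → 64.82
  8.587 kHz → 8.587
  4.415 kHz → 4.415
Sum: 9.782 + 3.84 + 64.82 + 8.587 + 4.415 = 91.444

91.444 kHz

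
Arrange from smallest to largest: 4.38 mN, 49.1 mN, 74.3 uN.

4.38 mN = 0.00438 N
49.1 mN = 0.0491 N
74.3 uN = 0.0000743 N

74.3 uN < 4.38 mN < 49.1 mN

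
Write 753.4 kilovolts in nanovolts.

kilo = 1e3, nano = 1e-9; factor is 1e12.
753.4 × 1e12 = 753400000000000

753400000000000 nanovolts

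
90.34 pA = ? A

0.00000000009034 A

pico = 1e-12, (no prefix) = 1e0; factor is 1e-12.
90.34 × 1e-12 = 0.00000000009034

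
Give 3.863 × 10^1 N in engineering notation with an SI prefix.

38.63 N

= 38.63 N; mantissa already in [1, 1000).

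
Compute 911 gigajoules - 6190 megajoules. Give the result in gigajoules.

In gigajoules:
  911 gigajoules → 911
  6190 megajoules = 6190 × 10⁻³ gigajoules = 6.19
Difference: 911 - 6.19 = 904.81

904.81 gigajoules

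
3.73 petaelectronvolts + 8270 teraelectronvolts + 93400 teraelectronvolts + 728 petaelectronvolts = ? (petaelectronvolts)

833.4 petaelectronvolts

In petaelectronvolts:
  3.73 petaelectronvolts → 3.73
  8270 teraelectronvolts = 8270e-3 petaelectronvolts = 8.27
  93400 teraelectronvolts = 93400e-3 petaelectronvolts = 93.4
  728 petaelectronvolts → 728
Sum: 3.73 + 8.27 + 93.4 + 728 = 833.4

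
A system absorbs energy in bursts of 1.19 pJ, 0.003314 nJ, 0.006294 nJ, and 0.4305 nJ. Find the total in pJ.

In pJ:
  1.19 pJ → 1.19
  0.003314 nJ = 0.003314 × 10^3 pJ = 3.314
  0.006294 nJ = 0.006294 × 10^3 pJ = 6.294
  0.4305 nJ = 0.4305 × 10^3 pJ = 430.5
Sum: 1.19 + 3.314 + 6.294 + 430.5 = 441.298

441.298 pJ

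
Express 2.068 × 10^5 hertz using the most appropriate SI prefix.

= 206.8 × 10^3 hertz; 10^3 is kilo.

206.8 kilohertz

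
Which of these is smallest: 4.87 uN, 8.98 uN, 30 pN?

30 pN

4.87 uN = 0.00000487 N
8.98 uN = 0.00000898 N
30 pN = 0.00000000003 N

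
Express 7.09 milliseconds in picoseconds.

7090000000 picoseconds

milli = 10^-3, pico = 10^-12; factor is 10^9.
7.09 × 10^9 = 7090000000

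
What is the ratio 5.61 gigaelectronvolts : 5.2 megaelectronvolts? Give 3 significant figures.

1080

(5.61 × 10⁹) / (5.2 × 10⁶) = 1.079 × 10³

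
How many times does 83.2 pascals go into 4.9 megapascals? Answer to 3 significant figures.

58900

(4.9 × 10^6) / (83.2) = 0.05889 × 10^6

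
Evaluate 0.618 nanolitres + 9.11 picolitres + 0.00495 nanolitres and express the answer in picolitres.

632.06 picolitres

In picolitres:
  0.618 nanolitres = 0.618 × 10³ picolitres = 618
  9.11 picolitres → 9.11
  0.00495 nanolitres = 0.00495 × 10³ picolitres = 4.95
Sum: 618 + 9.11 + 4.95 = 632.06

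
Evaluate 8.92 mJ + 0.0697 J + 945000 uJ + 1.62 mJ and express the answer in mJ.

In mJ:
  8.92 mJ → 8.92
  0.0697 J = 0.0697 × 10^3 mJ = 69.7
  945000 uJ = 945000 × 10^-3 mJ = 945
  1.62 mJ → 1.62
Sum: 8.92 + 69.7 + 945 + 1.62 = 1025.24

1025.24 mJ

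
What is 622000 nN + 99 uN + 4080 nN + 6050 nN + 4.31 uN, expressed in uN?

In uN:
  622000 nN = 622000e-3 uN = 622
  99 uN → 99
  4080 nN = 4080e-3 uN = 4.08
  6050 nN = 6050e-3 uN = 6.05
  4.31 uN → 4.31
Sum: 622 + 99 + 4.08 + 6.05 + 4.31 = 735.44

735.44 uN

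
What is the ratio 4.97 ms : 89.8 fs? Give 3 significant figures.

(4.97 × 10^-3) / (89.8 × 10^-15) = 0.05535 × 10^12

55300000000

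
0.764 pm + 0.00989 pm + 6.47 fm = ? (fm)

780.36 fm

In fm:
  0.764 pm = 0.764 × 10³ fm = 764
  0.00989 pm = 0.00989 × 10³ fm = 9.89
  6.47 fm → 6.47
Sum: 764 + 9.89 + 6.47 = 780.36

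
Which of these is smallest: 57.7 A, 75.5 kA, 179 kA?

57.7 A = 57.7 A
75.5 kA = 75500 A
179 kA = 179000 A

57.7 A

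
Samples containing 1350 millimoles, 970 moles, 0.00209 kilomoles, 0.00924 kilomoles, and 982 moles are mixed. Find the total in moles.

In moles:
  1350 millimoles = 1350 × 10⁻³ moles = 1.35
  970 moles → 970
  0.00209 kilomoles = 0.00209 × 10³ moles = 2.09
  0.00924 kilomoles = 0.00924 × 10³ moles = 9.24
  982 moles → 982
Sum: 1.35 + 970 + 2.09 + 9.24 + 982 = 1964.68

1964.68 moles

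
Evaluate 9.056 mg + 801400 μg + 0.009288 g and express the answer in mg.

In mg:
  9.056 mg → 9.056
  801400 μg = 801400e-3 mg = 801.4
  0.009288 g = 0.009288e3 mg = 9.288
Sum: 9.056 + 801.4 + 9.288 = 819.744

819.744 mg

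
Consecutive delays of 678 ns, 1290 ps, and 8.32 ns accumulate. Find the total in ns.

687.61 ns

In ns:
  678 ns → 678
  1290 ps = 1290e-3 ns = 1.29
  8.32 ns → 8.32
Sum: 678 + 1.29 + 8.32 = 687.61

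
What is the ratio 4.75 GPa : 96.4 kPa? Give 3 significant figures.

49300

(4.75 × 10⁹) / (96.4 × 10³) = 0.04927 × 10⁶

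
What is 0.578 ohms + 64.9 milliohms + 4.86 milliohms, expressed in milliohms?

In milliohms:
  0.578 ohms = 0.578 × 10^3 milliohms = 578
  64.9 milliohms → 64.9
  4.86 milliohms → 4.86
Sum: 578 + 64.9 + 4.86 = 647.76

647.76 milliohms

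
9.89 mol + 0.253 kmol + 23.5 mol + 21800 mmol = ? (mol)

In mol:
  9.89 mol → 9.89
  0.253 kmol = 0.253 × 10^3 mol = 253
  23.5 mol → 23.5
  21800 mmol = 21800 × 10^-3 mol = 21.8
Sum: 9.89 + 253 + 23.5 + 21.8 = 308.19

308.19 mol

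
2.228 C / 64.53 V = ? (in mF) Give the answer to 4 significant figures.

(2.228) / (64.53) = 0.0345266 F

34.53 mF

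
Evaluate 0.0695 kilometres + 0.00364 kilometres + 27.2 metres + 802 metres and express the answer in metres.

902.34 metres

In metres:
  0.0695 kilometres = 0.0695e3 metres = 69.5
  0.00364 kilometres = 0.00364e3 metres = 3.64
  27.2 metres → 27.2
  802 metres → 802
Sum: 69.5 + 3.64 + 27.2 + 802 = 902.34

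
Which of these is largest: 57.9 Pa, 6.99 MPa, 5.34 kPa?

57.9 Pa = 57.9 Pa
6.99 MPa = 6990000 Pa
5.34 kPa = 5340 Pa

6.99 MPa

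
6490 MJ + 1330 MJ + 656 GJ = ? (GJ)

663.82 GJ

In GJ:
  6490 MJ = 6490e-3 GJ = 6.49
  1330 MJ = 1330e-3 GJ = 1.33
  656 GJ → 656
Sum: 6.49 + 1.33 + 656 = 663.82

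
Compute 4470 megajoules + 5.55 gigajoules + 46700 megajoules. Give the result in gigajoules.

56.72 gigajoules

In gigajoules:
  4470 megajoules = 4470e-3 gigajoules = 4.47
  5.55 gigajoules → 5.55
  46700 megajoules = 46700e-3 gigajoules = 46.7
Sum: 4.47 + 5.55 + 46.7 = 56.72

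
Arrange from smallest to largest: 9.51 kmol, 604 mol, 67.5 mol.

9.51 kmol = 9510 mol
604 mol = 604 mol
67.5 mol = 67.5 mol

67.5 mol < 604 mol < 9.51 kmol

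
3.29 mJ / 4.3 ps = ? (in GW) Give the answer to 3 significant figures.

(3.29 × 10⁻³) / (4.3 × 10⁻¹²) = 0.76512 × 10⁹ W

0.765 GW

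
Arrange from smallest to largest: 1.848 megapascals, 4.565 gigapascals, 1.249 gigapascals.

1.848 megapascals = 1848000 pascals
4.565 gigapascals = 4565000000 pascals
1.249 gigapascals = 1249000000 pascals

1.848 megapascals < 1.249 gigapascals < 4.565 gigapascals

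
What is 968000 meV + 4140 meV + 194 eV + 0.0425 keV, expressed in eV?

In eV:
  968000 meV = 968000e-3 eV = 968
  4140 meV = 4140e-3 eV = 4.14
  194 eV → 194
  0.0425 keV = 0.0425e3 eV = 42.5
Sum: 968 + 4.14 + 194 + 42.5 = 1208.64

1208.64 eV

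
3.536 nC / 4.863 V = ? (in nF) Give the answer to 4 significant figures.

(3.536 × 10⁻⁹) / (4.863) = 0.727123 × 10⁻⁹ F

0.7271 nF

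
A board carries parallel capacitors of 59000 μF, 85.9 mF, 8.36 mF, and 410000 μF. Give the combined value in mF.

563.26 mF

In mF:
  59000 μF = 59000e-3 mF = 59
  85.9 mF → 85.9
  8.36 mF → 8.36
  410000 μF = 410000e-3 mF = 410
Sum: 59 + 85.9 + 8.36 + 410 = 563.26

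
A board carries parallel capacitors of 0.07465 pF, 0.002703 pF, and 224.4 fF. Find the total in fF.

In fF:
  0.07465 pF = 0.07465e3 fF = 74.65
  0.002703 pF = 0.002703e3 fF = 2.703
  224.4 fF → 224.4
Sum: 74.65 + 2.703 + 224.4 = 301.753

301.753 fF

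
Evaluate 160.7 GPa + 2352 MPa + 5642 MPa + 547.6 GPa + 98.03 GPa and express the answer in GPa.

In GPa:
  160.7 GPa → 160.7
  2352 MPa = 2352 × 10⁻³ GPa = 2.352
  5642 MPa = 5642 × 10⁻³ GPa = 5.642
  547.6 GPa → 547.6
  98.03 GPa → 98.03
Sum: 160.7 + 2.352 + 5.642 + 547.6 + 98.03 = 814.324

814.324 GPa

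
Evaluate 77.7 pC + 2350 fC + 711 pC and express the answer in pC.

791.05 pC

In pC:
  77.7 pC → 77.7
  2350 fC = 2350 × 10⁻³ pC = 2.35
  711 pC → 711
Sum: 77.7 + 2.35 + 711 = 791.05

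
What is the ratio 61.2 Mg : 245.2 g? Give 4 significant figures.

249600

(61.2 × 10^6) / (245.2) = 0.24959 × 10^6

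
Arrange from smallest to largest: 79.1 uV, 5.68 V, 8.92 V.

79.1 uV = 0.0000791 V
5.68 V = 5.68 V
8.92 V = 8.92 V

79.1 uV < 5.68 V < 8.92 V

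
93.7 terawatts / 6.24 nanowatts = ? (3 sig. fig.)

15000000000000000000000

(93.7e12) / (6.24e-9) = 15.02e21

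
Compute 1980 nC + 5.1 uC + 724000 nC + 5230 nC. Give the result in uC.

In uC:
  1980 nC = 1980 × 10⁻³ uC = 1.98
  5.1 uC → 5.1
  724000 nC = 724000 × 10⁻³ uC = 724
  5230 nC = 5230 × 10⁻³ uC = 5.23
Sum: 1.98 + 5.1 + 724 + 5.23 = 736.31

736.31 uC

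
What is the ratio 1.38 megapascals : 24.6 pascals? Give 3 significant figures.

56100

(1.38 × 10⁶) / (24.6) = 0.0561 × 10⁶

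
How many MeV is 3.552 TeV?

3552000 MeV

tera = 1e12, mega = 1e6; factor is 1e6.
3.552 × 1e6 = 3552000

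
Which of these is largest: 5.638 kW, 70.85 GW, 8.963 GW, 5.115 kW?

5.638 kW = 5638 W
70.85 GW = 70850000000 W
8.963 GW = 8963000000 W
5.115 kW = 5115 W

70.85 GW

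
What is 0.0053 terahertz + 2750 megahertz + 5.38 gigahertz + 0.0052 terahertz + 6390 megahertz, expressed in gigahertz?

25.02 gigahertz

In gigahertz:
  0.0053 terahertz = 0.0053 × 10^3 gigahertz = 5.3
  2750 megahertz = 2750 × 10^-3 gigahertz = 2.75
  5.38 gigahertz → 5.38
  0.0052 terahertz = 0.0052 × 10^3 gigahertz = 5.2
  6390 megahertz = 6390 × 10^-3 gigahertz = 6.39
Sum: 5.3 + 2.75 + 5.38 + 5.2 + 6.39 = 25.02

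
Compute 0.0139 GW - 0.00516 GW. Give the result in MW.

8.74 MW

In MW:
  0.0139 GW = 0.0139e3 MW = 13.9
  0.00516 GW = 0.00516e3 MW = 5.16
Difference: 13.9 - 5.16 = 8.74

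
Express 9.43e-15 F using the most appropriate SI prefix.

= 9.43e-15 F; 1e-15 is femto.

9.43 fF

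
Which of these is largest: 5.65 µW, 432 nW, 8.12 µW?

8.12 µW

5.65 µW = 0.00000565 W
432 nW = 0.000000432 W
8.12 µW = 0.00000812 W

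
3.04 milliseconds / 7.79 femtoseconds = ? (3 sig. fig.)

(3.04e-3) / (7.79e-15) = 0.3902e12

390000000000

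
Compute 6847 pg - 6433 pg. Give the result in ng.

0.414 ng

In ng:
  6847 pg = 6847e-3 ng = 6.847
  6433 pg = 6433e-3 ng = 6.433
Difference: 6.847 - 6.433 = 0.414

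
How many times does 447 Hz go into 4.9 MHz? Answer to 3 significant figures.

11000

(4.9 × 10^6) / (447) = 0.01096 × 10^6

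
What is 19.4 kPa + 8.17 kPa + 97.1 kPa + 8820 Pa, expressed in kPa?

In kPa:
  19.4 kPa → 19.4
  8.17 kPa → 8.17
  97.1 kPa → 97.1
  8820 Pa = 8820 × 10^-3 kPa = 8.82
Sum: 19.4 + 8.17 + 97.1 + 8.82 = 133.49

133.49 kPa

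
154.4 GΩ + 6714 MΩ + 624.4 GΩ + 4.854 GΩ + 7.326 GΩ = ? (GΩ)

In GΩ:
  154.4 GΩ → 154.4
  6714 MΩ = 6714 × 10^-3 GΩ = 6.714
  624.4 GΩ → 624.4
  4.854 GΩ → 4.854
  7.326 GΩ → 7.326
Sum: 154.4 + 6.714 + 624.4 + 4.854 + 7.326 = 797.694

797.694 GΩ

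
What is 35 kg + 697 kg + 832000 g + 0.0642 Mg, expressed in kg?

1628.2 kg

In kg:
  35 kg → 35
  697 kg → 697
  832000 g = 832000e-3 kg = 832
  0.0642 Mg = 0.0642e3 kg = 64.2
Sum: 35 + 697 + 832 + 64.2 = 1628.2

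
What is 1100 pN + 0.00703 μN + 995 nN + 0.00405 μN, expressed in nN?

In nN:
  1100 pN = 1100 × 10^-3 nN = 1.1
  0.00703 μN = 0.00703 × 10^3 nN = 7.03
  995 nN → 995
  0.00405 μN = 0.00405 × 10^3 nN = 4.05
Sum: 1.1 + 7.03 + 995 + 4.05 = 1007.18

1007.18 nN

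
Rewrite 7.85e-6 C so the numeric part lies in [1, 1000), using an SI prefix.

= 7.85e-6 C; 1e-6 is micro.

7.85 μC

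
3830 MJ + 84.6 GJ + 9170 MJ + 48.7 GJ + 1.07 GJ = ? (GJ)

In GJ:
  3830 MJ = 3830 × 10⁻³ GJ = 3.83
  84.6 GJ → 84.6
  9170 MJ = 9170 × 10⁻³ GJ = 9.17
  48.7 GJ → 48.7
  1.07 GJ → 1.07
Sum: 3.83 + 84.6 + 9.17 + 48.7 + 1.07 = 147.37

147.37 GJ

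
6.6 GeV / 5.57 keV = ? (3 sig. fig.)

1180000

(6.6 × 10⁹) / (5.57 × 10³) = 1.185 × 10⁶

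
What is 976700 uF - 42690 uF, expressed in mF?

934.01 mF

In mF:
  976700 uF = 976700 × 10^-3 mF = 976.7
  42690 uF = 42690 × 10^-3 mF = 42.69
Difference: 976.7 - 42.69 = 934.01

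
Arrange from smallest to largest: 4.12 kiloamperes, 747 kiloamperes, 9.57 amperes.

9.57 amperes < 4.12 kiloamperes < 747 kiloamperes

4.12 kiloamperes = 4120 amperes
747 kiloamperes = 747000 amperes
9.57 amperes = 9.57 amperes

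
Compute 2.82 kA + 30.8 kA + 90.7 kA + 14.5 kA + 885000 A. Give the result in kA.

In kA:
  2.82 kA → 2.82
  30.8 kA → 30.8
  90.7 kA → 90.7
  14.5 kA → 14.5
  885000 A = 885000 × 10⁻³ kA = 885
Sum: 2.82 + 30.8 + 90.7 + 14.5 + 885 = 1023.82

1023.82 kA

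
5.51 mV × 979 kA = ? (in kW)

5.51 × 10^-3 × 979 × 10^3 = 5394.29 W

5.39429 kW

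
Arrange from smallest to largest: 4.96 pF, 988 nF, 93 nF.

4.96 pF = 0.00000000000496 F
988 nF = 0.000000988 F
93 nF = 0.000000093 F

4.96 pF < 93 nF < 988 nF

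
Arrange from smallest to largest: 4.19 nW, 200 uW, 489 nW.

4.19 nW = 0.00000000419 W
200 uW = 0.0002 W
489 nW = 0.000000489 W

4.19 nW < 489 nW < 200 uW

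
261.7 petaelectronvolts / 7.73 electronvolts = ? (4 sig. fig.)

(261.7 × 10^15) / (7.73) = 33.855 × 10^15

33860000000000000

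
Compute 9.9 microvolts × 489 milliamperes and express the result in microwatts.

4.8411 microwatts

9.9 × 10^-6 × 489 × 10^-3 = 4841.1 × 10^-9 W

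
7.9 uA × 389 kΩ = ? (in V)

3.0731 V

7.9e-6 × 389e3 = 3073.1e-3 V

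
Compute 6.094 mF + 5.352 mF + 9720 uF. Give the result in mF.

21.166 mF

In mF:
  6.094 mF → 6.094
  5.352 mF → 5.352
  9720 uF = 9720 × 10⁻³ mF = 9.72
Sum: 6.094 + 5.352 + 9.72 = 21.166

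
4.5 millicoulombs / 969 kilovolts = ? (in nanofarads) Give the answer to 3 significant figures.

4.64 nanofarads

(4.5 × 10^-3) / (969 × 10^3) = 0.004644 × 10^-6 F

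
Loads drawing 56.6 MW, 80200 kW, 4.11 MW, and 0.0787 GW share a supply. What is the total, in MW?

In MW:
  56.6 MW → 56.6
  80200 kW = 80200 × 10⁻³ MW = 80.2
  4.11 MW → 4.11
  0.0787 GW = 0.0787 × 10³ MW = 78.7
Sum: 56.6 + 80.2 + 4.11 + 78.7 = 219.61

219.61 MW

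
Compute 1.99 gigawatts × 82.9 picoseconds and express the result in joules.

0.164971 joules

1.99 × 10⁹ × 82.9 × 10⁻¹² = 164.971 × 10⁻³ J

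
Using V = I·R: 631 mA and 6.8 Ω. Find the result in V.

4.2908 V

631 × 10^-3 × 6.8 = 4290.8 × 10^-3 V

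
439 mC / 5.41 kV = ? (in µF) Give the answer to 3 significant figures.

(439 × 10^-3) / (5.41 × 10^3) = 81.146 × 10^-6 F

81.1 µF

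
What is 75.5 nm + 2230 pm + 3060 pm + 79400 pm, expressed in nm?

In nm:
  75.5 nm → 75.5
  2230 pm = 2230 × 10⁻³ nm = 2.23
  3060 pm = 3060 × 10⁻³ nm = 3.06
  79400 pm = 79400 × 10⁻³ nm = 79.4
Sum: 75.5 + 2.23 + 3.06 + 79.4 = 160.19

160.19 nm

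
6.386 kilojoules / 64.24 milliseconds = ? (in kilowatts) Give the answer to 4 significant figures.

(6.386 × 10^3) / (64.24 × 10^-3) = 0.0994085 × 10^6 W

99.41 kilowatts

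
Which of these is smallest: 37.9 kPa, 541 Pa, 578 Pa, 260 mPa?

260 mPa

37.9 kPa = 37900 Pa
541 Pa = 541 Pa
578 Pa = 578 Pa
260 mPa = 0.26 Pa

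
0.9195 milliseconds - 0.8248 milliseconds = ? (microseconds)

In microseconds:
  0.9195 milliseconds = 0.9195 × 10³ microseconds = 919.5
  0.8248 milliseconds = 0.8248 × 10³ microseconds = 824.8
Difference: 919.5 - 824.8 = 94.7

94.7 microseconds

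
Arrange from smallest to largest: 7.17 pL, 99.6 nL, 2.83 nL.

7.17 pL = 0.00000000000717 L
99.6 nL = 0.0000000996 L
2.83 nL = 0.00000000283 L

7.17 pL < 2.83 nL < 99.6 nL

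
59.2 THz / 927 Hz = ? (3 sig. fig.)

63900000000

(59.2e12) / (927) = 0.06386e12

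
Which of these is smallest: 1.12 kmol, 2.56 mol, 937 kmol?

2.56 mol

1.12 kmol = 1120 mol
2.56 mol = 2.56 mol
937 kmol = 937000 mol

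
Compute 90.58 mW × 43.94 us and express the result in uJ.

90.58 × 10⁻³ × 43.94 × 10⁻⁶ = 3980.0852 × 10⁻⁹ J

3.9800852 uJ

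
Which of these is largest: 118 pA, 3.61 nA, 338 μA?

118 pA = 0.000000000118 A
3.61 nA = 0.00000000361 A
338 μA = 0.000338 A

338 μA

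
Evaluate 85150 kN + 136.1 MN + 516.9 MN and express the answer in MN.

In MN:
  85150 kN = 85150e-3 MN = 85.15
  136.1 MN → 136.1
  516.9 MN → 516.9
Sum: 85.15 + 136.1 + 516.9 = 738.15

738.15 MN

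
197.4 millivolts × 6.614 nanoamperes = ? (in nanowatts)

1.3056036 nanowatts

197.4e-3 × 6.614e-9 = 1305.6036e-12 W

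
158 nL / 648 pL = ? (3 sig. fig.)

244

(158 × 10⁻⁹) / (648 × 10⁻¹²) = 0.2438 × 10³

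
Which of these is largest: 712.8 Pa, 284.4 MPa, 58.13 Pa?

284.4 MPa

712.8 Pa = 712.8 Pa
284.4 MPa = 284400000 Pa
58.13 Pa = 58.13 Pa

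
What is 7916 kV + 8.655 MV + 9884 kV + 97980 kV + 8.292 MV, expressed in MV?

In MV:
  7916 kV = 7916 × 10⁻³ MV = 7.916
  8.655 MV → 8.655
  9884 kV = 9884 × 10⁻³ MV = 9.884
  97980 kV = 97980 × 10⁻³ MV = 97.98
  8.292 MV → 8.292
Sum: 7.916 + 8.655 + 9.884 + 97.98 + 8.292 = 132.727

132.727 MV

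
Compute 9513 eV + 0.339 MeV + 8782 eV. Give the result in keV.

357.295 keV

In keV:
  9513 eV = 9513 × 10^-3 keV = 9.513
  0.339 MeV = 0.339 × 10^3 keV = 339
  8782 eV = 8782 × 10^-3 keV = 8.782
Sum: 9.513 + 339 + 8.782 = 357.295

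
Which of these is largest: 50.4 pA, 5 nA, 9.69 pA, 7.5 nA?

7.5 nA

50.4 pA = 0.0000000000504 A
5 nA = 0.000000005 A
9.69 pA = 0.00000000000969 A
7.5 nA = 0.0000000075 A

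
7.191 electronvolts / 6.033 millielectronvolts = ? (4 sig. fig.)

1192

(7.191) / (6.033 × 10^-3) = 1.1919 × 10^3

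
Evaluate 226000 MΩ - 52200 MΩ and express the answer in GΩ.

In GΩ:
  226000 MΩ = 226000 × 10⁻³ GΩ = 226
  52200 MΩ = 52200 × 10⁻³ GΩ = 52.2
Difference: 226 - 52.2 = 173.8

173.8 GΩ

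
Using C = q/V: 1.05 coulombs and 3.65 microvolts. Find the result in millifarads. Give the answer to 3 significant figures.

(1.05) / (3.65 × 10⁻⁶) = 0.28767 × 10⁶ F

288000000 millifarads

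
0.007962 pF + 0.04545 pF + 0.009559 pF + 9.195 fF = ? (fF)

In fF:
  0.007962 pF = 0.007962e3 fF = 7.962
  0.04545 pF = 0.04545e3 fF = 45.45
  0.009559 pF = 0.009559e3 fF = 9.559
  9.195 fF → 9.195
Sum: 7.962 + 45.45 + 9.559 + 9.195 = 72.166

72.166 fF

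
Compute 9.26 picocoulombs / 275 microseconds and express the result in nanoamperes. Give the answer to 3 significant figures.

33.7 nanoamperes

(9.26e-12) / (275e-6) = 0.033673e-6 A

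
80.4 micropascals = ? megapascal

0.0000000000804 megapascals

micro = 1e-6, mega = 1e6; factor is 1e-12.
80.4 × 1e-12 = 0.0000000000804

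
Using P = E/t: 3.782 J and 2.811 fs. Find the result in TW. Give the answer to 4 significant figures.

(3.782) / (2.811 × 10⁻¹⁵) = 1.34543 × 10¹⁵ W

1345 TW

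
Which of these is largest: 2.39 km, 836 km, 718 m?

836 km

2.39 km = 2390 m
836 km = 836000 m
718 m = 718 m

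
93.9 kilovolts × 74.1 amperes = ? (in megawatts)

6.95799 megawatts

93.9 × 10³ × 74.1 = 6957.99 × 10³ W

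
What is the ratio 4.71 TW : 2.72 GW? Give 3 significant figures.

1730

(4.71e12) / (2.72e9) = 1.732e3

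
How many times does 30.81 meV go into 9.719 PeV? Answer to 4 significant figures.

(9.719 × 10¹⁵) / (30.81 × 10⁻³) = 0.31545 × 10¹⁸

315400000000000000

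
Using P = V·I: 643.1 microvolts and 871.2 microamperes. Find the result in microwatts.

0.56026872 microwatts

643.1 × 10⁻⁶ × 871.2 × 10⁻⁶ = 560268.72 × 10⁻¹² W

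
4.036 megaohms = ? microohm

4036000000000 microohms

mega = 10^6, micro = 10^-6; factor is 10^12.
4.036 × 10^12 = 4036000000000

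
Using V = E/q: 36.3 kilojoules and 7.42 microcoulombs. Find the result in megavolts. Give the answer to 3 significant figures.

(36.3e3) / (7.42e-6) = 4.8922e9 V

4890 megavolts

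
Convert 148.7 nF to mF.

nano = 1e-9, milli = 1e-3; factor is 1e-6.
148.7 × 1e-6 = 0.0001487

0.0001487 mF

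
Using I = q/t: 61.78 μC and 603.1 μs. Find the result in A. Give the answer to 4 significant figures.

(61.78e-6) / (603.1e-6) = 0.102437 A

0.1024 A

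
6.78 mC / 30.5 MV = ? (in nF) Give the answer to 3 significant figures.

0.222 nF

(6.78 × 10^-3) / (30.5 × 10^6) = 0.2223 × 10^-9 F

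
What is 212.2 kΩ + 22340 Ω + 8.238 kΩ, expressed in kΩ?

242.778 kΩ

In kΩ:
  212.2 kΩ → 212.2
  22340 Ω = 22340e-3 kΩ = 22.34
  8.238 kΩ → 8.238
Sum: 212.2 + 22.34 + 8.238 = 242.778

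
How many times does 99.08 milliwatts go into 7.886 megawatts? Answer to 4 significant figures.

79590000

(7.886 × 10⁶) / (99.08 × 10⁻³) = 0.079592 × 10⁹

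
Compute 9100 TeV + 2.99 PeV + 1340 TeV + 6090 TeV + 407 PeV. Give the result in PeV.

In PeV:
  9100 TeV = 9100 × 10⁻³ PeV = 9.1
  2.99 PeV → 2.99
  1340 TeV = 1340 × 10⁻³ PeV = 1.34
  6090 TeV = 6090 × 10⁻³ PeV = 6.09
  407 PeV → 407
Sum: 9.1 + 2.99 + 1.34 + 6.09 + 407 = 426.52

426.52 PeV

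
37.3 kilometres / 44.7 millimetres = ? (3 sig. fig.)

(37.3 × 10^3) / (44.7 × 10^-3) = 0.8345 × 10^6

834000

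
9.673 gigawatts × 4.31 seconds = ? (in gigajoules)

9.673e9 × 4.31 = 41.69063e9 J

41.69063 gigajoules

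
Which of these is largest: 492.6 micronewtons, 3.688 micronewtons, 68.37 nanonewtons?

492.6 micronewtons = 0.0004926 newtons
3.688 micronewtons = 0.000003688 newtons
68.37 nanonewtons = 0.00000006837 newtons

492.6 micronewtons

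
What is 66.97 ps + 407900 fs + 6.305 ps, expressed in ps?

In ps:
  66.97 ps → 66.97
  407900 fs = 407900 × 10^-3 ps = 407.9
  6.305 ps → 6.305
Sum: 66.97 + 407.9 + 6.305 = 481.175

481.175 ps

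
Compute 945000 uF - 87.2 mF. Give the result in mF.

In mF:
  945000 uF = 945000 × 10⁻³ mF = 945
  87.2 mF → 87.2
Difference: 945 - 87.2 = 857.8

857.8 mF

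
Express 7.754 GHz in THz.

0.007754 THz

giga = 10^9, tera = 10^12; factor is 10^-3.
7.754 × 10^-3 = 0.007754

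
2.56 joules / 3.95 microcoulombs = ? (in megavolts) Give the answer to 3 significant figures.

0.648 megavolts

(2.56) / (3.95 × 10^-6) = 0.6481 × 10^6 V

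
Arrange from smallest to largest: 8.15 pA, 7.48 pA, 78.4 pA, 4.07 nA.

8.15 pA = 0.00000000000815 A
7.48 pA = 0.00000000000748 A
78.4 pA = 0.0000000000784 A
4.07 nA = 0.00000000407 A

7.48 pA < 8.15 pA < 78.4 pA < 4.07 nA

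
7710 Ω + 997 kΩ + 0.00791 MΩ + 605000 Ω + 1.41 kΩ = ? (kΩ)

1619.03 kΩ

In kΩ:
  7710 Ω = 7710e-3 kΩ = 7.71
  997 kΩ → 997
  0.00791 MΩ = 0.00791e3 kΩ = 7.91
  605000 Ω = 605000e-3 kΩ = 605
  1.41 kΩ → 1.41
Sum: 7.71 + 997 + 7.91 + 605 + 1.41 = 1619.03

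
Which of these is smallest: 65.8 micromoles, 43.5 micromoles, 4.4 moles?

65.8 micromoles = 0.0000658 moles
43.5 micromoles = 0.0000435 moles
4.4 moles = 4.4 moles

43.5 micromoles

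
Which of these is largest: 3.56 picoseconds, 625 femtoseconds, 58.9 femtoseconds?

3.56 picoseconds = 0.00000000000356 seconds
625 femtoseconds = 0.000000000000625 seconds
58.9 femtoseconds = 0.0000000000000589 seconds

3.56 picoseconds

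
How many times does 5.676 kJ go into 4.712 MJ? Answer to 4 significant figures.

(4.712 × 10⁶) / (5.676 × 10³) = 0.83016 × 10³

830.2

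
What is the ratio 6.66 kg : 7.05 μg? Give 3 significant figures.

(6.66 × 10³) / (7.05 × 10⁻⁶) = 0.9447 × 10⁹

945000000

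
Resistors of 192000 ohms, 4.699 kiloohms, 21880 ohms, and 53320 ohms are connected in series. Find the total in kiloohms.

271.899 kiloohms

In kiloohms:
  192000 ohms = 192000e-3 kiloohms = 192
  4.699 kiloohms → 4.699
  21880 ohms = 21880e-3 kiloohms = 21.88
  53320 ohms = 53320e-3 kiloohms = 53.32
Sum: 192 + 4.699 + 21.88 + 53.32 = 271.899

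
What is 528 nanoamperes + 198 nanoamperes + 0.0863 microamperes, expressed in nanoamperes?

812.3 nanoamperes

In nanoamperes:
  528 nanoamperes → 528
  198 nanoamperes → 198
  0.0863 microamperes = 0.0863 × 10^3 nanoamperes = 86.3
Sum: 528 + 198 + 86.3 = 812.3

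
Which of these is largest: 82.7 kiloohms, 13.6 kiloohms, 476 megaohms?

82.7 kiloohms = 82700 ohms
13.6 kiloohms = 13600 ohms
476 megaohms = 476000000 ohms

476 megaohms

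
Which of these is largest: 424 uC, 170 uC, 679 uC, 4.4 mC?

4.4 mC

424 uC = 0.000424 C
170 uC = 0.00017 C
679 uC = 0.000679 C
4.4 mC = 0.0044 C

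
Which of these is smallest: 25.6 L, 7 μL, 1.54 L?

7 μL

25.6 L = 25.6 L
7 μL = 0.000007 L
1.54 L = 1.54 L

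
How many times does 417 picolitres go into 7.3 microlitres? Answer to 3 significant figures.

17500

(7.3 × 10^-6) / (417 × 10^-12) = 0.01751 × 10^6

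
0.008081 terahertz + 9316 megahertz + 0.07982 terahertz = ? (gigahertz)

97.217 gigahertz

In gigahertz:
  0.008081 terahertz = 0.008081 × 10^3 gigahertz = 8.081
  9316 megahertz = 9316 × 10^-3 gigahertz = 9.316
  0.07982 terahertz = 0.07982 × 10^3 gigahertz = 79.82
Sum: 8.081 + 9.316 + 79.82 = 97.217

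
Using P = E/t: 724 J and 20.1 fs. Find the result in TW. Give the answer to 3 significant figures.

(724) / (20.1 × 10^-15) = 36.02 × 10^15 W

36000 TW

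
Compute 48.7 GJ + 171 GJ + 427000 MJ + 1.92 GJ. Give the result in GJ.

In GJ:
  48.7 GJ → 48.7
  171 GJ → 171
  427000 MJ = 427000 × 10^-3 GJ = 427
  1.92 GJ → 1.92
Sum: 48.7 + 171 + 427 + 1.92 = 648.62

648.62 GJ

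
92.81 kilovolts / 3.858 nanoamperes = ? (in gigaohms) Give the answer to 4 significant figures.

24060 gigaohms

(92.81e3) / (3.858e-9) = 24.0565e12 Ω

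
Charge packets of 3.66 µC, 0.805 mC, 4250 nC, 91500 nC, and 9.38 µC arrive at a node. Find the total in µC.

In µC:
  3.66 µC → 3.66
  0.805 mC = 0.805 × 10³ µC = 805
  4250 nC = 4250 × 10⁻³ µC = 4.25
  91500 nC = 91500 × 10⁻³ µC = 91.5
  9.38 µC → 9.38
Sum: 3.66 + 805 + 4.25 + 91.5 + 9.38 = 913.79

913.79 µC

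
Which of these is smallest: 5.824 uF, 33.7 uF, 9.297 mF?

5.824 uF = 0.000005824 F
33.7 uF = 0.0000337 F
9.297 mF = 0.009297 F

5.824 uF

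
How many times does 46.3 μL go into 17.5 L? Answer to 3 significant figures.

(17.5) / (46.3e-6) = 0.378e6

378000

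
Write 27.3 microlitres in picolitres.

micro = 10^-6, pico = 10^-12; factor is 10^6.
27.3 × 10^6 = 27300000

27300000 picolitres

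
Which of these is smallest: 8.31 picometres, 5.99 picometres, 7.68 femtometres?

8.31 picometres = 0.00000000000831 metres
5.99 picometres = 0.00000000000599 metres
7.68 femtometres = 0.00000000000000768 metres

7.68 femtometres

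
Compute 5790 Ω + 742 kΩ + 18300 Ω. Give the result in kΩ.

766.09 kΩ

In kΩ:
  5790 Ω = 5790 × 10^-3 kΩ = 5.79
  742 kΩ → 742
  18300 Ω = 18300 × 10^-3 kΩ = 18.3
Sum: 5.79 + 742 + 18.3 = 766.09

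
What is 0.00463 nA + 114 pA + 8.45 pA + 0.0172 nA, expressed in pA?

In pA:
  0.00463 nA = 0.00463 × 10³ pA = 4.63
  114 pA → 114
  8.45 pA → 8.45
  0.0172 nA = 0.0172 × 10³ pA = 17.2
Sum: 4.63 + 114 + 8.45 + 17.2 = 144.28

144.28 pA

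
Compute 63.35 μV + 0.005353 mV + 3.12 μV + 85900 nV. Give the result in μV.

157.723 μV

In μV:
  63.35 μV → 63.35
  0.005353 mV = 0.005353 × 10^3 μV = 5.353
  3.12 μV → 3.12
  85900 nV = 85900 × 10^-3 μV = 85.9
Sum: 63.35 + 5.353 + 3.12 + 85.9 = 157.723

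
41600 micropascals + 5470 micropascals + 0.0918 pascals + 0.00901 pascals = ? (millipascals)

147.88 millipascals

In millipascals:
  41600 micropascals = 41600e-3 millipascals = 41.6
  5470 micropascals = 5470e-3 millipascals = 5.47
  0.0918 pascals = 0.0918e3 millipascals = 91.8
  0.00901 pascals = 0.00901e3 millipascals = 9.01
Sum: 41.6 + 5.47 + 91.8 + 9.01 = 147.88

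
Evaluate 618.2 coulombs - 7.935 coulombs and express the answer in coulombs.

610.265 coulombs

In coulombs:
  618.2 coulombs → 618.2
  7.935 coulombs → 7.935
Difference: 618.2 - 7.935 = 610.265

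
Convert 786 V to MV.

0.000786 MV

(no prefix) = 10^0, mega = 10^6; factor is 10^-6.
786 × 10^-6 = 0.000786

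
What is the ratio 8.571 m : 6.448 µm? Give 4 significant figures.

1329000

(8.571) / (6.448 × 10^-6) = 1.3292 × 10^6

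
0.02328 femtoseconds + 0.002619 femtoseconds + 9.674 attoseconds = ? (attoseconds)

35.573 attoseconds

In attoseconds:
  0.02328 femtoseconds = 0.02328 × 10³ attoseconds = 23.28
  0.002619 femtoseconds = 0.002619 × 10³ attoseconds = 2.619
  9.674 attoseconds → 9.674
Sum: 23.28 + 2.619 + 9.674 = 35.573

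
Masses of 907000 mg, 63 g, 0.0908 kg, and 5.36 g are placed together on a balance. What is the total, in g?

1066.16 g

In g:
  907000 mg = 907000e-3 g = 907
  63 g → 63
  0.0908 kg = 0.0908e3 g = 90.8
  5.36 g → 5.36
Sum: 907 + 63 + 90.8 + 5.36 = 1066.16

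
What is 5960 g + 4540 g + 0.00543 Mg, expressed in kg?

In kg:
  5960 g = 5960 × 10^-3 kg = 5.96
  4540 g = 4540 × 10^-3 kg = 4.54
  0.00543 Mg = 0.00543 × 10^3 kg = 5.43
Sum: 5.96 + 4.54 + 5.43 = 15.93

15.93 kg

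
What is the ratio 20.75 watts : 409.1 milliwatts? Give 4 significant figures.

(20.75) / (409.1 × 10⁻³) = 0.050721 × 10³

50.72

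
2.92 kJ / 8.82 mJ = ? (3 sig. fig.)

331000

(2.92e3) / (8.82e-3) = 0.3311e6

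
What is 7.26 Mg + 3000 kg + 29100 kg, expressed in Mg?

In Mg:
  7.26 Mg → 7.26
  3000 kg = 3000 × 10⁻³ Mg = 3
  29100 kg = 29100 × 10⁻³ Mg = 29.1
Sum: 7.26 + 3 + 29.1 = 39.36

39.36 Mg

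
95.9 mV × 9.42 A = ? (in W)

95.9 × 10⁻³ × 9.42 = 903.378 × 10⁻³ W

0.903378 W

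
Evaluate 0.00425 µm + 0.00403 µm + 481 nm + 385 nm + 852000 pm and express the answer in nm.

In nm:
  0.00425 µm = 0.00425 × 10³ nm = 4.25
  0.00403 µm = 0.00403 × 10³ nm = 4.03
  481 nm → 481
  385 nm → 385
  852000 pm = 852000 × 10⁻³ nm = 852
Sum: 4.25 + 4.03 + 481 + 385 + 852 = 1726.28

1726.28 nm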